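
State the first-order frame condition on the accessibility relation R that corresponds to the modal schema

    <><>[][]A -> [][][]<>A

forall x forall y forall z ((x R^2 y & x R^3 z) -> exists w (y R^2 w & zRw))

This is a Sahlqvist (Geach-type) schema ◇^2□^2A → □^3◇^1A.
Minimal-valuation argument: fix x; take any y with xR^2y and any z with xR^3z. Set V(A) to the set of worlds R-reachable from y in exactly 2 steps. Then □^2A holds at y, so the antecedent holds at x; validity forces ◇^1A at z, giving a w with zR^1w and yR^2w.
First-order correspondent: forall x forall y forall z ((x R^2 y & x R^3 z) -> exists w (y R^2 w & zRw)).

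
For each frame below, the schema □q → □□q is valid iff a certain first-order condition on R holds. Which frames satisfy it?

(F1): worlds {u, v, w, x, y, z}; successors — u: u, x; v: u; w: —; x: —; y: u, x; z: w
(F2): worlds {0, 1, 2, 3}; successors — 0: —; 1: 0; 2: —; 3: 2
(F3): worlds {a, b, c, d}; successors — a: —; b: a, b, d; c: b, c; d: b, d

(F2)

Frame correspondent (Sahlqvist): ∀x ∀y ∀z (Rxy ∧ Ryz → Rxz) — i.e. transitivity.
(F1): fails — Rvu and Rux but not Rvx.
(F2): condition met.
(F3): fails — Rcb and Rba but not Rca.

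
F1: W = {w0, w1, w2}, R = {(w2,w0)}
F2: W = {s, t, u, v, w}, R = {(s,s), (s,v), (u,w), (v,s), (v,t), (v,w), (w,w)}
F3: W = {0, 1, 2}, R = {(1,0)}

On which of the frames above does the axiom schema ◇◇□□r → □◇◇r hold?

F1, F3

The schema corresponds to a generalized confluence (Geach) condition: ∀x ∀y ∀z ((xR²y ∧ xRz) → ∃w (yR²w ∧ zR²w)).
F1: condition met.
F2: fails — sR²t, sRs but no w* with tR²w* and sR²w*.
F3: condition met.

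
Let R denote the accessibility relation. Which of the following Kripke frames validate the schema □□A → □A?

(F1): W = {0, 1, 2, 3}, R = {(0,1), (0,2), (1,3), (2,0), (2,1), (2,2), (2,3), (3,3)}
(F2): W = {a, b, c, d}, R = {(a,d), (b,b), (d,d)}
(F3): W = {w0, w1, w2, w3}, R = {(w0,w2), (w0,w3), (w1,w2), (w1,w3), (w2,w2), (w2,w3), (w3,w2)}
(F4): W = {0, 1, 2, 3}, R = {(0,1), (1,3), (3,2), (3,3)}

The schema corresponds to density: ∀x ∀y (Rxy → ∃z (Rxz ∧ Rzy)).
(F1): holds.
(F2): holds.
(F3): holds.
(F4): fails — R01 but no z with R0z and Rz1.

(F1), (F2), (F3)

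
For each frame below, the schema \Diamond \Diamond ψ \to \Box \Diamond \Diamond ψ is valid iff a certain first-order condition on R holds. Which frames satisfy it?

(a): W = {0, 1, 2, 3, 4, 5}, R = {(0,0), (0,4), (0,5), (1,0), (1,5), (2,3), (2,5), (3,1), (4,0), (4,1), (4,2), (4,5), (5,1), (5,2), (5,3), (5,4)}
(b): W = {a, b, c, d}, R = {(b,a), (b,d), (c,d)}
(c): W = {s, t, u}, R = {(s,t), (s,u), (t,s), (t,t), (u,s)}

(b)

The schema corresponds to a generalized confluence (Geach) condition: \forall x \forall y \forall z ((x R^2 y \wedge xRz) \to \exists w (y = w \wedge z R^2 w)).
(a): fails — 0R²4, 0R5 but no w with 4=w and 5R²w.
(b): condition met.
(c): fails — sR²s, sRu but no w with s=w and uR²w.
Valid on: (b).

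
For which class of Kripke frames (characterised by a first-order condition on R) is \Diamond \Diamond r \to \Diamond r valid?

transitivity

Equivalently (dual form): □r → □□r.
Suppose □r→□□r is valid. Take Rxy, Ryz and set V(r)={w : Rxw}. Then □r at x, so □□r at x, so □r at y, so r at z, i.e. Rxz.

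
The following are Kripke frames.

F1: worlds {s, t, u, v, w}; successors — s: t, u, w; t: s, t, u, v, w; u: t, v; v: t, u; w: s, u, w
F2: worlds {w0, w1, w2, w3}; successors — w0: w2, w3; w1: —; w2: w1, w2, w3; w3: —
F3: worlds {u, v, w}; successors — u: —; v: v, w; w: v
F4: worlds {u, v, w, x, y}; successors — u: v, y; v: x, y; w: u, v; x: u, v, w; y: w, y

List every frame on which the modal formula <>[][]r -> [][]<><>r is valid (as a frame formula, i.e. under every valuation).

F1, F3, F4

This is the axiom for a generalized confluence (Geach) condition; its first-order frame correspondent is forall x forall y forall z ((xRy & x R^2 z) -> exists w (y R^2 w & z R^2 w)).
F1: holds.
F2: fails — w0Rw2, w0R²w1 but no w with w2R²w and w1R²w.
F3: holds.
F4: holds.
Valid on: F1, F3, F4.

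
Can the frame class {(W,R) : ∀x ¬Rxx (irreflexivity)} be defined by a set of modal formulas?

Modal frame validity is preserved under surjective bounded morphisms.
The 5-cycle (worlds 0,1,2,3,4 with 0→1→2→3→4→0) is irreflexive, and the map sending every world to a single reflexive point • is a surjective bounded morphism (forth: every edge maps to (•,•); back: every world has a successor). So any modal formula valid on the 5-cycle is also valid on the reflexive point, which is not irreflexive.
Hence irreflexivity is not modally definable.

Not modally definable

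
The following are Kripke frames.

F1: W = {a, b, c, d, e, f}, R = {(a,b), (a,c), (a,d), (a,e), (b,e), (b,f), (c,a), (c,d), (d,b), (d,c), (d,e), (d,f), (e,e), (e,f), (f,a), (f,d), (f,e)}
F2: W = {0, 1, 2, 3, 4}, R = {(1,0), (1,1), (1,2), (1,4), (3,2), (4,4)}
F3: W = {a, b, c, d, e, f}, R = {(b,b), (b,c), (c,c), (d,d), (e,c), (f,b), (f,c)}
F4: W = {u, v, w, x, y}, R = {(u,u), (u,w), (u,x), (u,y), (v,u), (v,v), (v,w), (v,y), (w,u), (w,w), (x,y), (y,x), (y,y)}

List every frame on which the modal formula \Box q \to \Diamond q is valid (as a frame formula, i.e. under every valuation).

F1, F4

Frame correspondent (Sahlqvist): \forall x \exists y Rxy — i.e. seriality.
F1: condition met.
F2: fails — world 0 has no successor.
F3: fails — world a has no successor.
F4: condition met.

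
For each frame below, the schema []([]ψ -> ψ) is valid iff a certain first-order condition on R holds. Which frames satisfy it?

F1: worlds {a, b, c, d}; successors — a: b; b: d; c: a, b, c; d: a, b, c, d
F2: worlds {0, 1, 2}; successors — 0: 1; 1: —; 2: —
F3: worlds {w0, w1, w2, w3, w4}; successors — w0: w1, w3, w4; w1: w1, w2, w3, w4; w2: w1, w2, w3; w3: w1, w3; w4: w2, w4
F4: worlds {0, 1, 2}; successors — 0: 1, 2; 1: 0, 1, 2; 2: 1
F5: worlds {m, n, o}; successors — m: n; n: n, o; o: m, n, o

F3

The schema corresponds to shift-reflexivity: forall x forall y (Rxy -> Ryy).
F1: fails — Rab but not Rbb.
F2: fails — R01 but not R11.
F3: condition met.
F4: fails — R10 but not R00.
F5: fails — Rom but not Rmm.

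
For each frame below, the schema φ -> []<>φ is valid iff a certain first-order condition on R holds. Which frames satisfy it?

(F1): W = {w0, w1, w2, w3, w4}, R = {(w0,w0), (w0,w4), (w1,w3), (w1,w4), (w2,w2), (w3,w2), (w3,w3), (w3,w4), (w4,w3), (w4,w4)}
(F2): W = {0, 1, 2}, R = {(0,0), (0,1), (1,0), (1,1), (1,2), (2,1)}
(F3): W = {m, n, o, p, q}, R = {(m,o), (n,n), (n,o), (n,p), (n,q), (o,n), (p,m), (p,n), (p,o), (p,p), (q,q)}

(F2)

The schema corresponds to symmetry: forall x forall y (Rxy -> Ryx).
(F1): fails — Rw0w4 but not Rw4w0.
(F2): ✓.
(F3): fails — Rpm but not Rmp.
Valid on: (F2).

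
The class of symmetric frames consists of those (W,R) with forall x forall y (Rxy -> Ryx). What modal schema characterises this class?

This is symmetry; the standard corresponding axiom is B: s → □◇s.

s → □◇s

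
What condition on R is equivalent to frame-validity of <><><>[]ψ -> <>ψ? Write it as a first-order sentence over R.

forall x forall y (x R^3 y -> exists w (yRw & xRw))

This is a Sahlqvist (Geach-type) schema ◇^3□^1ψ → □^0◇^1ψ.
First-order correspondent: forall x forall y (x R^3 y -> exists w (yRw & xRw)).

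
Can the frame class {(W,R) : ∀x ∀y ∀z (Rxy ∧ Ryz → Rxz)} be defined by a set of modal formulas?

Definable; □p → □□p defines it

Yes: it is transitivity, defined by the 4 schema □p → □□p.
Suppose □p→□□p is valid. Take Rxy, Ryz and set V(p)={w : Rxw}. Then □p at x, so □□p at x, so □p at y, so p at z, i.e. Rxz.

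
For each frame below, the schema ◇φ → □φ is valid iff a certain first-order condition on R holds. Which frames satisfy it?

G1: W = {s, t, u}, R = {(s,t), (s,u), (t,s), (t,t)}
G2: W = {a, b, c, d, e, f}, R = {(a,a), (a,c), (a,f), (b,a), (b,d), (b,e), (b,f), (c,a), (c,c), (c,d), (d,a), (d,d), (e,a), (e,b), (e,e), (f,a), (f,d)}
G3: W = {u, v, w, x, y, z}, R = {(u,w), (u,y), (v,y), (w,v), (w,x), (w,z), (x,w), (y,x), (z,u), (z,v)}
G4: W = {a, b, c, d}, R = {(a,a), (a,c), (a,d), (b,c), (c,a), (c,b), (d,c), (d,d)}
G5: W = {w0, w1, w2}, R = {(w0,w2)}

G5

Frame correspondent (Sahlqvist): ∀x ∀y ∀z (Rxy ∧ Rxz → y = z) — i.e. partial functionality.
G1: fails — s sees both t and u.
G2: fails — a sees both a and c.
G3: fails — u sees both w and y.
G4: fails — a sees both a and c.
G5: holds.
Valid on: G5.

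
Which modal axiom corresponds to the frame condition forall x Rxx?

□s → s

This is reflexivity; the standard corresponding axiom is T: □s → s.
Suppose □s→s is valid. At any x set V(s)={w : Rxw}. Then □s holds at x, so s holds at x, i.e. Rxx.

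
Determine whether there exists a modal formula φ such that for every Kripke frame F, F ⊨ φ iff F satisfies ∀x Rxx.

This is a Sahlqvist condition; the T axiom □r → r defines it.
Suppose □r→r is valid. At any x set V(r)={w : Rxw}. Then □r holds at x, so r holds at x, i.e. Rxx.

Yes — defined by □r → r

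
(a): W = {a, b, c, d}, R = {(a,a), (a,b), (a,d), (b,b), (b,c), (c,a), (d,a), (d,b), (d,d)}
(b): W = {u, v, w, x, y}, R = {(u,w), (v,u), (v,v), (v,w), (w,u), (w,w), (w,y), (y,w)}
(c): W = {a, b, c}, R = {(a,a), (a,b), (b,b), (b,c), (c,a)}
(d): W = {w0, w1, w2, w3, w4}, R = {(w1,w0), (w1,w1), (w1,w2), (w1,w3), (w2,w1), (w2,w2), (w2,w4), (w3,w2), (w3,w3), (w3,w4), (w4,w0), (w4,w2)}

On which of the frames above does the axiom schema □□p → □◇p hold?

Frame correspondent (Sahlqvist): ∀x ∀z (xRz → ∃w (xR²w ∧ zRw)) — i.e. a generalized confluence (Geach) condition.
(a): holds.
(b): holds.
(c): holds.
(d): fails — w1Rw0 but no w with w1R²w and w0Rw.

(a), (b), (c)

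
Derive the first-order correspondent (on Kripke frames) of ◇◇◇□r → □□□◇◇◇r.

∀x ∀y ∀z ((xR³y ∧ xR³z) → ∃w (yRw ∧ zR³w))

This is a Sahlqvist (Geach-type) schema ◇^3□^1r → □^3◇^3r.
First-order correspondent: ∀x ∀y ∀z ((xR³y ∧ xR³z) → ∃w (yRw ∧ zR³w)).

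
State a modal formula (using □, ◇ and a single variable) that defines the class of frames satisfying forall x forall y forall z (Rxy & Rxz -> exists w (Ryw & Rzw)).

◇□ψ → □◇ψ

A defining formula is ◇□ψ → □◇ψ (the .2 axiom).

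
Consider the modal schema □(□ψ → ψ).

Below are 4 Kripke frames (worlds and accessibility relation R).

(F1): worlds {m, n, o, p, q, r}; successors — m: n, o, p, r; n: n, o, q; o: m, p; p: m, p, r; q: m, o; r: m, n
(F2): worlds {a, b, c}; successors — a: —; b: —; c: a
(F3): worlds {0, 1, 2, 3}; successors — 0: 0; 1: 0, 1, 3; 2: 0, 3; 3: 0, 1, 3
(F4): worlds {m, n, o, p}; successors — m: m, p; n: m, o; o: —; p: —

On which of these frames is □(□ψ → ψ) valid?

(F3)

This is the axiom for shift-reflexivity; its first-order frame correspondent is ∀x ∀y (Rxy → Ryy).
(F1): fails — Rom but not Rmm.
(F2): fails — Rca but not Raa.
(F3): condition met.
(F4): fails — Rno but not Roo.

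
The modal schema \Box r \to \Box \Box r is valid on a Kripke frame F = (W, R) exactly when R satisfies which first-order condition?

transitivity

Suppose □r→□□r is valid. Take Rxy, Ryz and set V(r)={w : Rxw}. Then □r at x, so □□r at x, so □r at y, so r at z, i.e. Rxz.
The converse is a direct semantic check.
Frame condition: \forall x \forall y \forall z (Rxy \wedge Ryz \to Rxz).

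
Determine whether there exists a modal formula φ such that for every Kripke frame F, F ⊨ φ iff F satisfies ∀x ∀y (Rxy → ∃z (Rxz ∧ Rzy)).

Yes — defined by □□p → □p

This is a Sahlqvist condition; the C4 axiom □□p → □p defines it.
Suppose □□p→□p is valid. Take Rxy and set V(p)={w : xR²w}. Then □□p at x, so □p at x, so p at y, i.e. ∃z(Rxz∧Rzy).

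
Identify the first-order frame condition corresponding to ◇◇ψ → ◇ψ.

Equivalently (dual form): □ψ → □□ψ.
Suppose □ψ→□□ψ is valid. Take Rxy, Ryz and set V(ψ)={w : Rxw}. Then □ψ at x, so □□ψ at x, so □ψ at y, so ψ at z, i.e. Rxz.
Conversely, on a frame with transitivity the schema holds at every world under every valuation.
So the correspondent is transitivity.

transitivity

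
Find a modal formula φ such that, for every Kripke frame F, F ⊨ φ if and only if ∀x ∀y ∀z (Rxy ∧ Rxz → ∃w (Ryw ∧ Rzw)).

The condition is convergence. The .2 schema ◇□s → □◇s defines it.
Suppose ◇□s→□◇s is valid. Take Rxy, Rxz and set V(s)={w : Ryw}. Then □s at y so ◇□s at x, so □◇s at x, so ◇s at z, giving w with Rzw and Ryw.

◇□s → □◇s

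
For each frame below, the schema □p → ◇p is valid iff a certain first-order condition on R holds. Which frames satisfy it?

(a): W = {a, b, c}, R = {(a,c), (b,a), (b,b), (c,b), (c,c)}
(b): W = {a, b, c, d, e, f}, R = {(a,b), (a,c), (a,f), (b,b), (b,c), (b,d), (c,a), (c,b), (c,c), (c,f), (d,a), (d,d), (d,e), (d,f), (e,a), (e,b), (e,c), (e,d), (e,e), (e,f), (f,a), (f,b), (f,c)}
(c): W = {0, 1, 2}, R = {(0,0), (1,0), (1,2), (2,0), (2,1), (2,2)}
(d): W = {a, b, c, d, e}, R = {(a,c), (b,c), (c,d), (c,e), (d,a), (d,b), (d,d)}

Frame correspondent (Sahlqvist): ∀x ∃y Rxy — i.e. seriality.
(a): ✓.
(b): ✓.
(c): ✓.
(d): fails — world e has no successor.
Valid on: (a), (b), (c).

(a), (b), (c)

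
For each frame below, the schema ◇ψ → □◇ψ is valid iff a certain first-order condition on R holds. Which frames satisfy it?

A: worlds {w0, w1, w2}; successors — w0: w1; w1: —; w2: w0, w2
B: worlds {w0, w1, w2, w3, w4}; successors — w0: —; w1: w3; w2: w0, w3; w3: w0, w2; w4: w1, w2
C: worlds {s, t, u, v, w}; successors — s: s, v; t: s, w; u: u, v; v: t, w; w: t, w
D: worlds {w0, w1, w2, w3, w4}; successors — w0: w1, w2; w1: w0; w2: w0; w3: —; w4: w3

none

The schema corresponds to the Euclidean property: ∀x ∀y ∀z (Rxy ∧ Rxz → Ryz).
A: fails — Rw0w1 and Rw0w1 but not Rw1w1.
B: fails — Rw1w3 and Rw1w3 but not Rw3w3.
C: fails — Rsv and Rsv but not Rvv.
D: fails — Rw0w1 and Rw0w1 but not Rw1w1.
Valid on no frame.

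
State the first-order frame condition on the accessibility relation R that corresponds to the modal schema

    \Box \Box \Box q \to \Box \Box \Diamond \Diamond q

This is a Sahlqvist (Geach-type) schema ◇^0□^3q → □^2◇^2q.
Minimal-valuation argument: fix x; take any y with xR^0y and any z with xR^2z. Set V(q) to the set of worlds R-reachable from y in exactly 3 steps. Then □^3q holds at y, so the antecedent holds at x; validity forces ◇^2q at z, giving a w with zR^2w and yR^3w.
First-order correspondent: \forall x \forall z (x R^2 z \to \exists w (x R^3 w \wedge z R^2 w)).

\forall x \forall z (x R^2 z \to \exists w (x R^3 w \wedge z R^2 w))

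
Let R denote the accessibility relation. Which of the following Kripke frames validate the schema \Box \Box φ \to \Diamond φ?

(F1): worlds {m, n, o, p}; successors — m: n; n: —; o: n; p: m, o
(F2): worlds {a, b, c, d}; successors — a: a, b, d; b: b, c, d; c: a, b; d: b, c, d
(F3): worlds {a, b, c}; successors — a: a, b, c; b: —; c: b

(F2)

Frame correspondent (Sahlqvist): \forall x \exists w (x R^2 w \wedge xRw) — i.e. a generalized confluence (Geach) condition.
(F1): fails — at m but no w with mR²w and mRw.
(F2): ✓.
(F3): fails — at b but no w with bR²w and bRw.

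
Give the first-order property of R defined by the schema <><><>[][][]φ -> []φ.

forall x forall y forall z ((x R^3 y & xRz) -> exists w (y R^3 w & z = w))

This is a Sahlqvist (Geach-type) schema ◇^3□^3φ → □^1◇^0φ.
Minimal-valuation argument: fix x; take any y with xR^3y and any z with xR^1z. Set V(φ) to the set of worlds R-reachable from y in exactly 3 steps. Then □^3φ holds at y, so the antecedent holds at x; validity forces ◇^0φ at z, giving a w with zR^0w and yR^3w.
First-order correspondent: forall x forall y forall z ((x R^3 y & xRz) -> exists w (y R^3 w & z = w)).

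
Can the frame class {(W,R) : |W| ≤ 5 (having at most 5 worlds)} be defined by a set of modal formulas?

Modal frame validity is preserved under disjoint unions.
Any modal formula valid on each of 6 disjoint one-world frames is valid on their disjoint union (validity is preserved under disjoint unions). Each one-world frame has |W|=1≤5, but the union has |W|=6.
Hence having at most 5 worlds is not modally definable.

No — not modally definable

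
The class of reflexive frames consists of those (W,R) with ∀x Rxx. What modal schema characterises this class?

□p → p

A defining formula is □p → p (the T axiom).
Suppose □p→p is valid. At any x set V(p)={w : Rxw}. Then □p holds at x, so p holds at x, i.e. Rxx.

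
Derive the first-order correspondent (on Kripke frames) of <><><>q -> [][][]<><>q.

forall x forall y forall z ((x R^3 y & x R^3 z) -> exists w (y = w & z R^2 w))

This is a Sahlqvist (Geach-type) schema ◇^3□^0q → □^3◇^2q.
First-order correspondent: forall x forall y forall z ((x R^3 y & x R^3 z) -> exists w (y = w & z R^2 w)).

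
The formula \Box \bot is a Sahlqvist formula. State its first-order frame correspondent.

This schema is the Ver axiom.
Its frame correspondent is emptiness of R — \forall x \forall y \neg Rxy.

emptiness of R: \forall x \forall y \neg Rxy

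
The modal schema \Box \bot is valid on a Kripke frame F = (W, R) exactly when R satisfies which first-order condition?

This schema is the Ver axiom.
Its frame correspondent is emptiness of R — \forall x \forall y \neg Rxy.

emptiness of R: \forall x \forall y \neg Rxy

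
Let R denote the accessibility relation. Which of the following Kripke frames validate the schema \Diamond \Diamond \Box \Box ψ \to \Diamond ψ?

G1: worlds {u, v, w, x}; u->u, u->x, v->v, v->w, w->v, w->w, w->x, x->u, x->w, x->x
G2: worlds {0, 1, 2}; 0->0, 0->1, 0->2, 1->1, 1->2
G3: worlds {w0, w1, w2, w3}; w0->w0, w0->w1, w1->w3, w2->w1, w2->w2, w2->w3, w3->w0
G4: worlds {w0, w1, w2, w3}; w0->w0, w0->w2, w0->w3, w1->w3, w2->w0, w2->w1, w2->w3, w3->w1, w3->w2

This is the axiom for a generalized confluence (Geach) condition; its first-order frame correspondent is \forall x \forall y (x R^2 y \to \exists w (y R^2 w \wedge xRw)).
G1: satisfies the condition.
G2: fails — 0R²2 but no w with 2R²w and 0Rw.
G3: fails — w2R²w1 but no w with w1R²w and w2Rw.
G4: fails — w1R²w1 but no w with w1R²w and w1Rw.

G1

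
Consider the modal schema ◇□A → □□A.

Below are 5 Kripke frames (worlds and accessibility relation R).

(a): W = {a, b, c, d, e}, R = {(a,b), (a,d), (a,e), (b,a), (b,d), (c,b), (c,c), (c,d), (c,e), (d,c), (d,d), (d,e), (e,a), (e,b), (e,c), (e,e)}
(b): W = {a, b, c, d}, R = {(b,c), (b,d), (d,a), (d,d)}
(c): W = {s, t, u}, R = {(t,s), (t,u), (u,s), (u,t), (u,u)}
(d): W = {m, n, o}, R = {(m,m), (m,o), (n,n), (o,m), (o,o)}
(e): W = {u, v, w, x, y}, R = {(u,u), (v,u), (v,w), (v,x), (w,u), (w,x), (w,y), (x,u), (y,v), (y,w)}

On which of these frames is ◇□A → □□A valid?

The schema corresponds to a generalized confluence (Geach) condition: ∀x ∀y ∀z ((xRy ∧ xR²z) → ∃w (yRw ∧ z = w)).
(a): fails — aRb, aR²b but no w with bRw and b=w.
(b): fails — bRc, bR²a but no w with cRw and a=w.
(c): fails — tRs, tR²s but no w with sRw and s=w.
(d): satisfies the condition.
(e): fails — vRu, vR²x but no t with uRt and x=t.
Valid on: (d).

(d)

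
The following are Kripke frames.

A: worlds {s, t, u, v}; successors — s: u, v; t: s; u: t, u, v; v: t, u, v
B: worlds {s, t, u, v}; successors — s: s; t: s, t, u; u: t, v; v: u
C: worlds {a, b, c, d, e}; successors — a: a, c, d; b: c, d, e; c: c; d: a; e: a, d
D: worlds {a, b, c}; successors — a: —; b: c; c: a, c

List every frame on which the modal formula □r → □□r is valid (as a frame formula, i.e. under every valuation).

This is the axiom for transitivity; its first-order frame correspondent is ∀x ∀y ∀z (Rxy ∧ Ryz → Rxz).
A: fails — Rut and Rts but not Rus.
B: fails — Ruv and Rvu but not Ruu.
C: fails — Rea and Rac but not Rec.
D: fails — Rbc and Rca but not Rba.
Valid on no frame.

none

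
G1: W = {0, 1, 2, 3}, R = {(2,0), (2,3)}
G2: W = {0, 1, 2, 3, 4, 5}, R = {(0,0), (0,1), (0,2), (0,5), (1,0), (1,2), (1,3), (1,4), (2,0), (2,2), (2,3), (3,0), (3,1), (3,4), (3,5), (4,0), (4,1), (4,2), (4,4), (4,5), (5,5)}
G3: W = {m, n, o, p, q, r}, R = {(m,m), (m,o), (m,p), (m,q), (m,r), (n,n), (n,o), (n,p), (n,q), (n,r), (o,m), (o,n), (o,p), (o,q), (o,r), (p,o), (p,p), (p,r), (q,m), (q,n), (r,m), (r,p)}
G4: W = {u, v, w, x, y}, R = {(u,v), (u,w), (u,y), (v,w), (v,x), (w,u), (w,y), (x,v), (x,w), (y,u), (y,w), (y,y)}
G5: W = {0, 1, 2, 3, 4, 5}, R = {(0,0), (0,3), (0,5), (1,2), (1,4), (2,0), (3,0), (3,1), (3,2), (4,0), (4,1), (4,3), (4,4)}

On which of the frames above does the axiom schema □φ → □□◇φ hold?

Frame correspondent (Sahlqvist): ∀x ∀z (xR²z → ∃w (xRw ∧ zRw)) — i.e. a generalized confluence (Geach) condition.
G1: holds.
G2: fails — 1R²5 but no w with 1Rw and 5Rw.
G3: fails — pR²q but no w with pRw and qRw.
G4: fails — vR²w but no t with vRt and wRt.
G5: fails — 0R²1 but no w with 0Rw and 1Rw.

G1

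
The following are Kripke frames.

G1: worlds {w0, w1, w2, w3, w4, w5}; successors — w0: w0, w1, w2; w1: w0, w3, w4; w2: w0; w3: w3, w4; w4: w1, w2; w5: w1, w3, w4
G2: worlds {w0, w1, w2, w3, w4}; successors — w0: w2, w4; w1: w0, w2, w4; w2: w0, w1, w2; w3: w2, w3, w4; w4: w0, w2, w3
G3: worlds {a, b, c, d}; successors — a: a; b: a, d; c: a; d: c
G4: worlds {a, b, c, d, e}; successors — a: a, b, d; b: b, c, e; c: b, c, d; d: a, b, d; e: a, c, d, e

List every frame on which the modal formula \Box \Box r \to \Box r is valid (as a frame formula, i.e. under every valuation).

G4

The schema corresponds to density: \forall x \forall y (Rxy \to \exists z (Rxz \wedge Rzy)).
G1: fails — Rw4w1 but no z with Rw4z and Rzw1.
G2: fails — Rw0w4 but no z with Rw0z and Rzw4.
G3: fails — Rdc but no z with Rdz and Rzc.
G4: satisfies the condition.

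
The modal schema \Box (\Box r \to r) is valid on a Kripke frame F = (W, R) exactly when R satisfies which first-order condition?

Shift-reflexivity

Suppose □(□r→r) is valid. Take Rxy and set V(r)={w : Ryw}. Then at y, □r holds; since □(□r→r) at x, □r→r at y, so r at y, i.e. Ryy.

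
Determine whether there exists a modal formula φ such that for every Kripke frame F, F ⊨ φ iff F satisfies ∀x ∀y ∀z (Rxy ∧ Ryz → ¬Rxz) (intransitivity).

No — not modally definable

Modal frame validity is preserved under surjective bounded morphisms.
The 5-cycle (worlds s,t,u,v,w with s→t→u→v→w→s) is intransitive. Mapping every world to a single reflexive point • is a surjective bounded morphism; the reflexive point is not intransitive (R••∧R•• but R••).
Hence intransitivity is not modally definable.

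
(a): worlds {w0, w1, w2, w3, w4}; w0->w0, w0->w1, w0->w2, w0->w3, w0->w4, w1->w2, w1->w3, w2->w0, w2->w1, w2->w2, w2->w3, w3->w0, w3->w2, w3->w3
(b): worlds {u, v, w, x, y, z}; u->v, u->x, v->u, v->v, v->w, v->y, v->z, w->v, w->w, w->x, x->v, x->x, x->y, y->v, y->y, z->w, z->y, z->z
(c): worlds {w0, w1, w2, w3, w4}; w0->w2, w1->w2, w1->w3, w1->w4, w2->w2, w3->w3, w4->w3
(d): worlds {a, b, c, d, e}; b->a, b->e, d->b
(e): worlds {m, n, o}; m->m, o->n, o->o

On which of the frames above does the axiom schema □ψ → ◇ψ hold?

(b), (c)

The schema corresponds to seriality: ∀x ∃y Rxy.
(a): fails — world w4 has no successor.
(b): satisfies the condition.
(c): satisfies the condition.
(d): fails — world a has no successor.
(e): fails — world n has no successor.
Valid on: (b), (c).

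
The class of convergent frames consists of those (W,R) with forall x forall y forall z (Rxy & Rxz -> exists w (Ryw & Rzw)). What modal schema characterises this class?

A defining formula is ◇□q → □◇q (the .2 axiom).
Suppose ◇□q→□◇q is valid. Take Rxy, Rxz and set V(q)={w : Ryw}. Then □q at y so ◇□q at x, so □◇q at x, so ◇q at z, giving w with Rzw and Ryw.

◇□q → □◇q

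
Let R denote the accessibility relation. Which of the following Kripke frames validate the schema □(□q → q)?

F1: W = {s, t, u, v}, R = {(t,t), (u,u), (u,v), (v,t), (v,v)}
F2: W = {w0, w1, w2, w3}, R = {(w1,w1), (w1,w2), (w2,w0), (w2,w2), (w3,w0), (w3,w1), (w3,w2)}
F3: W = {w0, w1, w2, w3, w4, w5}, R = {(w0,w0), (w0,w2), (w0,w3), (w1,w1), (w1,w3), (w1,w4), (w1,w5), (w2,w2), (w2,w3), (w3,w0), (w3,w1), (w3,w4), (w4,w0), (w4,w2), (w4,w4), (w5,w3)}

Frame correspondent (Sahlqvist): ∀x ∀y (Rxy → Ryy) — i.e. shift-reflexivity.
F1: satisfies the condition.
F2: fails — Rw3w0 but not Rw0w0.
F3: fails — Rw1w5 but not Rw5w5.

F1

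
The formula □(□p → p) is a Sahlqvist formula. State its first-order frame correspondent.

shift-reflexivity: ∀x ∀y (Rxy → Ryy)

This schema is the T□ axiom.
Its frame correspondent is shift-reflexivity — ∀x ∀y (Rxy → Ryy).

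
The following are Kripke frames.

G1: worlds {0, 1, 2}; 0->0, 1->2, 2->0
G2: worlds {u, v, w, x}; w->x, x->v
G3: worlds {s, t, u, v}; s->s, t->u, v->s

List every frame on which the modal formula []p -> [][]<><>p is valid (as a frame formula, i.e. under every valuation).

The schema corresponds to a generalized confluence (Geach) condition: forall x forall z (x R^2 z -> exists w (xRw & z R^2 w)).
G1: fails — 1R²0 but no w with 1Rw and 0R²w.
G2: fails — wR²v but no t with wRt and vR²t.
G3: satisfies the condition.

G3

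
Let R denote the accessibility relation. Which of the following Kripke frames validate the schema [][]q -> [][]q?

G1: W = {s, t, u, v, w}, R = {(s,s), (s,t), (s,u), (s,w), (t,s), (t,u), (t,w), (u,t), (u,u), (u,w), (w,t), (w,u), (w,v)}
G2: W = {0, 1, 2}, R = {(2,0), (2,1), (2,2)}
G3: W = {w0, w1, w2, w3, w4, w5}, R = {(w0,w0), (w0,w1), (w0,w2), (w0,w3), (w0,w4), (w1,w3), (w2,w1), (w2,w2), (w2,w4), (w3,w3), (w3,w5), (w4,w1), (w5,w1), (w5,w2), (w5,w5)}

Frame correspondent (Sahlqvist): forall x forall z (x R^2 z -> exists w (x R^2 w & z = w)) — i.e. a generalized confluence (Geach) condition.
G1: ✓.
G2: ✓.
G3: ✓.
Valid on: G1, G2, G3.

G1, G2, G3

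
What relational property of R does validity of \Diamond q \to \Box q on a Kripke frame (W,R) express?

partial functionality

This schema is the CD axiom.
Its frame correspondent is partial functionality — \forall x \forall y \forall z (Rxy \wedge Rxz \to y = z).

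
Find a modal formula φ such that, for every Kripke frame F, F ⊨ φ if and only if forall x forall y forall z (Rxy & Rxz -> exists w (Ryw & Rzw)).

This is convergence; the standard corresponding axiom is .2: ◇□ψ → □◇ψ.

◇□ψ → □◇ψ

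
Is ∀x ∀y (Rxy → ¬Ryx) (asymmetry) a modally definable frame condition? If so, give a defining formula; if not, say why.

If a class were modally definable it would be closed under surjective bounded morphisms (Goldblatt–Thomason).
The 4-cycle (worlds a,b,c,d with a→b→c→d→a) is asymmetric. Mapping every world to a single reflexive point • is a surjective bounded morphism, and the reflexive point is not asymmetric (R•• but asymmetry requires ¬R••).
So no modal formula (or set of formulas) defines exactly the asymmetric frames.

Not definable by any modal formula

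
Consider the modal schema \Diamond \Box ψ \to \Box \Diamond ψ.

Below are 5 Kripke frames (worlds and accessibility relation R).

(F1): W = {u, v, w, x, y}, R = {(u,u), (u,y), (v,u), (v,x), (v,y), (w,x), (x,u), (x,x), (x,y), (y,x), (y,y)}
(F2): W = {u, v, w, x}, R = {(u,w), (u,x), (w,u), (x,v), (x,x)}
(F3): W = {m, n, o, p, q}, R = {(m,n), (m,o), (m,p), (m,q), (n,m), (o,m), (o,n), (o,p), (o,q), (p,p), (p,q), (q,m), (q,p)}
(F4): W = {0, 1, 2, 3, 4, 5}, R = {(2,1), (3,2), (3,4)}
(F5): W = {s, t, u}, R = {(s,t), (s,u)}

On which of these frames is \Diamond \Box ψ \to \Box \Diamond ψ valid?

The schema corresponds to convergence: \forall x \forall y \forall z (Rxy \wedge Rxz \to \exists w (Ryw \wedge Rzw)).
(F1): holds.
(F2): fails — Ruw and Rux but w and x have no common successor.
(F3): fails — Rmn and Rmp but n and p have no common successor.
(F4): fails — R21 and R21 but 1 and 1 have no common successor.
(F5): fails — Rsu and Rsu but u and u have no common successor.

(F1)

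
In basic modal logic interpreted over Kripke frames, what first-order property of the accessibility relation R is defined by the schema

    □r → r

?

reflexivity: ∀x Rxx

This schema is the T axiom.
It corresponds to reflexivity: ∀x Rxx.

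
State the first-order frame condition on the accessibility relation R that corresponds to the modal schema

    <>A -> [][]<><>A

This is a Sahlqvist (Geach-type) schema ◇^1□^0A → □^2◇^2A.
Minimal-valuation argument: fix x; take any y with xR^1y and any z with xR^2z. Set V(A) to the set of worlds R-reachable from y in exactly 0 steps. Then □^0A holds at y, so the antecedent holds at x; validity forces ◇^2A at z, giving a w with zR^2w and yR^0w.
First-order correspondent: forall x forall y forall z ((xRy & x R^2 z) -> exists w (y = w & z R^2 w)).

forall x forall y forall z ((xRy & x R^2 z) -> exists w (y = w & z R^2 w))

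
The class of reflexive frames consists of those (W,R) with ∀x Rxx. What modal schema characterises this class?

This is reflexivity; the standard corresponding axiom is T: □p → p.
Suppose □p→p is valid. At any x set V(p)={w : Rxw}. Then □p holds at x, so p holds at x, i.e. Rxx.

□p → p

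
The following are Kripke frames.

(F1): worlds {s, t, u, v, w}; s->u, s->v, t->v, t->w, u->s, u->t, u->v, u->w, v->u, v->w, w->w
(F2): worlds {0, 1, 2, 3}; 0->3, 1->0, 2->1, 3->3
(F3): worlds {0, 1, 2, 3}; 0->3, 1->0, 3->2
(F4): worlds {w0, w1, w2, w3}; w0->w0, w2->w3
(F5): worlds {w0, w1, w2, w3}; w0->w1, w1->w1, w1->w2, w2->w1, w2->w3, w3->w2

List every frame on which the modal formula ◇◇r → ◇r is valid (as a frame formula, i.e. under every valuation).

(F4)

The schema corresponds to a generalized confluence (Geach) condition: ∀x ∀y (xR²y → ∃w (y = w ∧ xRw)).
(F1): fails — sR²s but no w* with s=w* and sRw*.
(F2): fails — 1R²3 but no w with 3=w and 1Rw.
(F3): fails — 0R²2 but no w with 2=w and 0Rw.
(F4): ✓.
(F5): fails — w0R²w2 but no w with w2=w and w0Rw.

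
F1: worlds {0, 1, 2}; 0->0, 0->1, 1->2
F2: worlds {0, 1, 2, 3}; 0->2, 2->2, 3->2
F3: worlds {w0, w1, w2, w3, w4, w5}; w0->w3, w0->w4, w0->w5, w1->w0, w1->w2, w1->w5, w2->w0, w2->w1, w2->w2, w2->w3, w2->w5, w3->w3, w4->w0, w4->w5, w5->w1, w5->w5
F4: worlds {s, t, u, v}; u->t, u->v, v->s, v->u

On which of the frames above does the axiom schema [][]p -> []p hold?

The schema corresponds to density: forall x forall y (Rxy -> exists z (Rxz & Rzy)).
F1: fails — R12 but no z with R1z and Rz2.
F2: ✓.
F3: fails — Rw0w4 but no z with Rw0z and Rzw4.
F4: fails — Ruv but no z with Ruz and Rzv.
Valid on: F2.

F2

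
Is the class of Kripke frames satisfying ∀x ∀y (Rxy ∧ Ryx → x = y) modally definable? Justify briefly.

No

If a class were modally definable it would be closed under surjective bounded morphisms (Goldblatt–Thomason).
The 6-cycle (worlds a,b,c,d,e,f with a→b→c→d→e→f→a) is antisymmetric. Sending even-indexed worlds to s and odd-indexed worlds to t is a surjective bounded morphism onto the two-world frame with s↔t, which is not antisymmetric.
So the class is not modally definable.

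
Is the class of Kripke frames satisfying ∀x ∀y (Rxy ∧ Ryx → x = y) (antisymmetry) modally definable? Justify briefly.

If a class were modally definable it would be closed under surjective bounded morphisms (Goldblatt–Thomason).
The 6-cycle (worlds s,t,u,v,w,x with s→t→u→v→w→x→s) is antisymmetric. Sending even-indexed worlds to • and odd-indexed worlds to ∘ is a surjective bounded morphism onto the two-world frame with •↔∘, which is not antisymmetric.
Hence antisymmetry is not modally definable.

No — not modally definable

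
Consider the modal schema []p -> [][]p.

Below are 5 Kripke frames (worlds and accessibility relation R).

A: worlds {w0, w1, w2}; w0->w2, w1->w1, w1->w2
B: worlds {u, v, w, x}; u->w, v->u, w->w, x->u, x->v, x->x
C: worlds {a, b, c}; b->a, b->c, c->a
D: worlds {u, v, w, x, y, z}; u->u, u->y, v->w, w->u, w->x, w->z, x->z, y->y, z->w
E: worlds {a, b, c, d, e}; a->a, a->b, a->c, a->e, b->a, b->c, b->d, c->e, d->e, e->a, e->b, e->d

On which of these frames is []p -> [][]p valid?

A, C

This is the axiom for transitivity; its first-order frame correspondent is forall x forall y forall z (Rxy & Ryz -> Rxz).
A: ✓.
B: fails — Rvu and Ruw but not Rvw.
C: ✓.
D: fails — Rwu and Ruy but not Rwy.
E: fails — Rbc and Rce but not Rbe.
Valid on: A, C.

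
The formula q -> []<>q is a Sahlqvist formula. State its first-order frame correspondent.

symmetry

This is the B axiom.
It corresponds to symmetry: forall x forall y (Rxy -> Ryx).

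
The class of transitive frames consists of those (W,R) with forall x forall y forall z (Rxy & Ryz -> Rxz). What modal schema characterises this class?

□q → □□q

This is transitivity; the standard corresponding axiom is 4: □q → □□q.
Suppose □q→□□q is valid. Take Rxy, Ryz and set V(q)={w : Rxw}. Then □q at x, so □□q at x, so □q at y, so q at z, i.e. Rxz.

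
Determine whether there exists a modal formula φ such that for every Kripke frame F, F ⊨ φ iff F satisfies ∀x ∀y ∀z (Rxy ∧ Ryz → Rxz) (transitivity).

Yes — defined by □p → □□p

Yes: it is transitivity, defined by the 4 schema □p → □□p.
Suppose □p→□□p is valid. Take Rxy, Ryz and set V(p)={w : Rxw}. Then □p at x, so □□p at x, so □p at y, so p at z, i.e. Rxz.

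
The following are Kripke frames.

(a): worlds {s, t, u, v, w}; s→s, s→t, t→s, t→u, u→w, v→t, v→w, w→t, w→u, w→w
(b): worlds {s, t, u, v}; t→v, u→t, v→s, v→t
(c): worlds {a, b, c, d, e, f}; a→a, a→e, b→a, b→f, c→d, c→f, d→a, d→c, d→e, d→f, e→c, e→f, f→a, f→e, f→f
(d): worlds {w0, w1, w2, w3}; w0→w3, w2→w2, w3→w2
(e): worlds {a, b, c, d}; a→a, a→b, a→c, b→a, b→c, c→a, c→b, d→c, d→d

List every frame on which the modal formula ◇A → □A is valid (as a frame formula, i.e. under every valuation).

This is the axiom for partial functionality; its first-order frame correspondent is ∀x ∀y ∀z (Rxy ∧ Rxz → y = z).
(a): fails — s sees both s and t.
(b): fails — v sees both s and t.
(c): fails — a sees both a and e.
(d): holds.
(e): fails — a sees both a and b.
Valid on: (d).

(d)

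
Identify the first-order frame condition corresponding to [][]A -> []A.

density

This schema is the C4 axiom.
Its frame correspondent is density — forall x forall y (Rxy -> exists z (Rxz & Rzy)).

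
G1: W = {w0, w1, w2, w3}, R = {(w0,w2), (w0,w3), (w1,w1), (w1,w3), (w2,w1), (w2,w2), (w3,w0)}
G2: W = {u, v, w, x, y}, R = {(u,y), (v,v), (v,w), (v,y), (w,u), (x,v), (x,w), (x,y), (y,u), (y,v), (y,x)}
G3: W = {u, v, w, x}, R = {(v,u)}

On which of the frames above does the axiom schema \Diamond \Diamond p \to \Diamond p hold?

Frame correspondent (Sahlqvist): \forall x \forall y \forall z (Rxy \wedge Ryz \to Rxz) — i.e. transitivity.
G1: fails — Rw1w3 and Rw3w0 but not Rw1w0.
G2: fails — Rxw and Rwu but not Rxu.
G3: ✓.
Valid on: G3.

G3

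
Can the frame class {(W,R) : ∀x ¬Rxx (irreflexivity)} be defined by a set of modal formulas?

No — not modally definable

Modal frame validity is preserved under surjective bounded morphisms.
The 2-cycle (worlds 0,1 with 0→1→0) is irreflexive, and the map sending every world to a single reflexive point • is a surjective bounded morphism (forth: every edge maps to (•,•); back: every world has a successor). So any modal formula valid on the 2-cycle is also valid on the reflexive point, which is not irreflexive.
Hence irreflexivity is not modally definable.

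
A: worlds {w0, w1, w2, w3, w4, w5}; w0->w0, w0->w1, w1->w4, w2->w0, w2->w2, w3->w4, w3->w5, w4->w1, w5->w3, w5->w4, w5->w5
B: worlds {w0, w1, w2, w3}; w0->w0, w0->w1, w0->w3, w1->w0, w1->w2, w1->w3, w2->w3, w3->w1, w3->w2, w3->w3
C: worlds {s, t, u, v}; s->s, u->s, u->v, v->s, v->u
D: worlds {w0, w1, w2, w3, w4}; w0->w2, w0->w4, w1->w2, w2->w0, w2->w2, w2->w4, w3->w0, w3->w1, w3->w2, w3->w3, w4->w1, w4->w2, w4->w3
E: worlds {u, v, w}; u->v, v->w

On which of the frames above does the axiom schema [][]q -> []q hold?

B, D

Frame correspondent (Sahlqvist): forall x forall y (Rxy -> exists z (Rxz & Rzy)) — i.e. density.
A: fails — Rw4w1 but no z with Rw4z and Rzw1.
B: ✓.
C: fails — Ruv but no z with Ruz and Rzv.
D: ✓.
E: fails — Ruv but no z with Ruz and Rzv.
Valid on: B, D.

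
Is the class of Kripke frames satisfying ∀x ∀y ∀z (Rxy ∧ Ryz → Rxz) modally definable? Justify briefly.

Yes — defined by □q → □□q

The condition is transitivity. A defining modal formula is □q → □□q.
Suppose □q→□□q is valid. Take Rxy, Ryz and set V(q)={w : Rxw}. Then □q at x, so □□q at x, so □q at y, so q at z, i.e. Rxz.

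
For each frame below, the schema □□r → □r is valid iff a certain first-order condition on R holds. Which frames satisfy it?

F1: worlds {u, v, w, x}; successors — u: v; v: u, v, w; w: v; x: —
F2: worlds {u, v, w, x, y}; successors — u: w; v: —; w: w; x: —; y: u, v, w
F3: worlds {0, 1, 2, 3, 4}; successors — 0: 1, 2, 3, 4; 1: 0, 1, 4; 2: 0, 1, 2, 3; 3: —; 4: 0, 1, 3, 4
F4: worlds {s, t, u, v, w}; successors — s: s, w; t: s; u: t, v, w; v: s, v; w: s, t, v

F1, F3

Frame correspondent (Sahlqvist): ∀x ∀y (Rxy → ∃z (Rxz ∧ Rzy)) — i.e. density.
F1: holds.
F2: fails — Ryv but no z with Ryz and Rzv.
F3: holds.
F4: fails — Rwt but no z with Rwz and Rzt.
Valid on: F1, F3.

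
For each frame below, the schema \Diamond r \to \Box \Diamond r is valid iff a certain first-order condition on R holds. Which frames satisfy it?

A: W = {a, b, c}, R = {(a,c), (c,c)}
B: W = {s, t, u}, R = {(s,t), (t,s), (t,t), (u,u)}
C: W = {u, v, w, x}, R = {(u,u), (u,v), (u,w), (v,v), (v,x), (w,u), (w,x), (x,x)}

Frame correspondent (Sahlqvist): \forall x \forall y \forall z (Rxy \wedge Rxz \to Ryz) — i.e. the Euclidean property.
A: condition met.
B: fails — Rts and Rts but not Rss.
C: fails — Ruv and Ruw but not Rvw.

A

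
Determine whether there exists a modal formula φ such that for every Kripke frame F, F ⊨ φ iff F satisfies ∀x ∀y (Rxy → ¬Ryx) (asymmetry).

No

Any modally definable frame class is closed under surjective bounded morphisms.
The 5-cycle (worlds s,t,u,v,w with s→t→u→v→w→s) is asymmetric. Mapping every world to a single reflexive point • is a surjective bounded morphism, and the reflexive point is not asymmetric (R•• but asymmetry requires ¬R••).
Hence asymmetry is not modally definable.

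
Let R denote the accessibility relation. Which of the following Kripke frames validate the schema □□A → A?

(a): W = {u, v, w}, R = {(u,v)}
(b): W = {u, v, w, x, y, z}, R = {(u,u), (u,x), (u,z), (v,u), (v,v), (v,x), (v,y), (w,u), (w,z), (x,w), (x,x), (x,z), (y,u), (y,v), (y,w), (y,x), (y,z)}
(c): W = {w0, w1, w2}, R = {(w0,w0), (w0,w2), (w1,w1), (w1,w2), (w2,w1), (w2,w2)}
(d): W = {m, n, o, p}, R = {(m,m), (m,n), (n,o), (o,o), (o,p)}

(c)

This is the axiom for a generalized confluence (Geach) condition; its first-order frame correspondent is ∀x ∃w (xR²w ∧ x = w).
(a): fails — at u but no t with uR²t and u=t.
(b): fails — at w but no t with wR²t and w=t.
(c): satisfies the condition.
(d): fails — at n but no w with nR²w and n=w.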